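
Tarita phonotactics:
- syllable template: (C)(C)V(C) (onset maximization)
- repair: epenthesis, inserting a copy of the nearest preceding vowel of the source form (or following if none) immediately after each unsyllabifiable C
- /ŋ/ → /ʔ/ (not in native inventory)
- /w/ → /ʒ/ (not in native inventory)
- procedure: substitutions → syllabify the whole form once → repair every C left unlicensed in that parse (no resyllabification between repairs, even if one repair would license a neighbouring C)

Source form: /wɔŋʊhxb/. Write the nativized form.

ʒɔʔʊhxʊbʊ

Substitution: /w/ → /ʒ/, /ŋ/ → /ʔ/, giving /ʒɔʔʊhxb/.
Syllabifying with onset maximization leaves /x/, /b/ stranded (at most one coda consonant is licensed; onsets may contain at most 2 consonants).
Epenthesis after each stranded consonant: /x/ → /xʊ/, /b/ → /bʊ/.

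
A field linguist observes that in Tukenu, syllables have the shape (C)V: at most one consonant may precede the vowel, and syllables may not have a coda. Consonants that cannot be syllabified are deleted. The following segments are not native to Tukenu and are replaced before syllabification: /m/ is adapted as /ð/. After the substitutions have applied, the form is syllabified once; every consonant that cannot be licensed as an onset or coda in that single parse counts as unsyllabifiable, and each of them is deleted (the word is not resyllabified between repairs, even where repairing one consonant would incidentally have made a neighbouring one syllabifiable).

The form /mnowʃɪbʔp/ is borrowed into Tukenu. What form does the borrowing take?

noʃɪ

Substitution: /m/ → /ð/, giving /ðnowʃɪbʔp/.
Under (C)V, the unsyllabifiable consonants are /ð/, /w/, /b/, /ʔ/, /p/ (no codas are permitted; onsets are limited to one consonant).
Each unlicensed consonant is deleted: /ð/, /w/, /b/, /ʔ/, /p/.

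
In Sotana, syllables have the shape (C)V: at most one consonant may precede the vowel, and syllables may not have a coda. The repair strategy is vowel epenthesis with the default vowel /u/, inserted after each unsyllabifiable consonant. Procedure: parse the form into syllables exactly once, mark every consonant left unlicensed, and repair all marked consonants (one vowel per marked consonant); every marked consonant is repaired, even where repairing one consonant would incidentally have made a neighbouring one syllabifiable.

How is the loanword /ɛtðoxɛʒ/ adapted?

ɛtuðoxɛʒu

Under (C)V, the unsyllabifiable consonants are /t/, /ʒ/ (no codas are permitted; onsets are limited to one consonant).
Inserting the epenthetic vowel yields /t/ → /tu/, /ʒ/ → /ʒu/.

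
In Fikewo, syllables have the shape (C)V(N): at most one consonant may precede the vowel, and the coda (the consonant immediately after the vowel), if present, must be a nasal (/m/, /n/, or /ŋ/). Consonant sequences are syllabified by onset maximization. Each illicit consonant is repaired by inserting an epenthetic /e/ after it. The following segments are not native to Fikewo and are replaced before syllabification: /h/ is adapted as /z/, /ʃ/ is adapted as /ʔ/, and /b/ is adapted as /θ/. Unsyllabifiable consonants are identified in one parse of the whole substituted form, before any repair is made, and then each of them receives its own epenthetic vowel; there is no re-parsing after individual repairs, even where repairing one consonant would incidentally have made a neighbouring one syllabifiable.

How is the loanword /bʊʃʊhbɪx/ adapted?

θʊʔʊzeθɪxe

Substitution: /b/ → /θ/, /ʃ/ → /ʔ/, /h/ → /z/, giving /θʊʔʊzθɪx/.
The consonants /z/, /x/ cannot be parsed into a legal (C)V(N) syllable (only a nasal (/m/, /n/, or /ŋ/) is licensed in coda position; onsets are limited to one consonant).
Epenthesis after each stranded consonant: /z/ → /ze/, /x/ → /xe/.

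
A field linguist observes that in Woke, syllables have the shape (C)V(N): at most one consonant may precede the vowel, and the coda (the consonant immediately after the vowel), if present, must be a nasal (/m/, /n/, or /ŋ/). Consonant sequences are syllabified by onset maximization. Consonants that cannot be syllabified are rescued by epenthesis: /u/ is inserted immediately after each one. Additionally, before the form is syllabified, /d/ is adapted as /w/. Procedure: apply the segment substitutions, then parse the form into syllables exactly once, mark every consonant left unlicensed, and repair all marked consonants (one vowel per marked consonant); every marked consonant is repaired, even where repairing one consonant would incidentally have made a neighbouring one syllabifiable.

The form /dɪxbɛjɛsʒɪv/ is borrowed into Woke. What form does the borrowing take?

wɪxubɛjɛsuʒɪvu

Substitution: /d/ → /w/, giving /wɪxbɛjɛsʒɪv/.
Under (C)V(N), the unsyllabifiable consonants are /x/, /s/, /v/ (only a nasal (/m/, /n/, or /ŋ/) is licensed in coda position; onsets are limited to one consonant).
Epenthesis after each stranded consonant: /x/ → /xu/, /s/ → /su/, /v/ → /vu/.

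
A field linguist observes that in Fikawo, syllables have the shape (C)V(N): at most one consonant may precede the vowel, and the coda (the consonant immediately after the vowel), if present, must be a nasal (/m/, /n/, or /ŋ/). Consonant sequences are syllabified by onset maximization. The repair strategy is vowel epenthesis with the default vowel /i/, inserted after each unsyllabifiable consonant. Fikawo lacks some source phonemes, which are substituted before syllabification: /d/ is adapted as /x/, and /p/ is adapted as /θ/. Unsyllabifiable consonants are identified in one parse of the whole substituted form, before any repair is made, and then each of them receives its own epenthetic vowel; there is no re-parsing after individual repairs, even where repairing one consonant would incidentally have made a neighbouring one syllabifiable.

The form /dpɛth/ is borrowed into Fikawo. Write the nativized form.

Substitution: /d/ → /x/, /p/ → /θ/, giving /xθɛth/.
Syllabifying with onset maximization leaves /x/, /t/, /h/ stranded (only a nasal (/m/, /n/, or /ŋ/) is licensed in coda position; onsets are limited to one consonant).
Inserting the epenthetic vowel yields /x/ → /xi/, /t/ → /ti/, /h/ → /hi/.

xiθɛtihi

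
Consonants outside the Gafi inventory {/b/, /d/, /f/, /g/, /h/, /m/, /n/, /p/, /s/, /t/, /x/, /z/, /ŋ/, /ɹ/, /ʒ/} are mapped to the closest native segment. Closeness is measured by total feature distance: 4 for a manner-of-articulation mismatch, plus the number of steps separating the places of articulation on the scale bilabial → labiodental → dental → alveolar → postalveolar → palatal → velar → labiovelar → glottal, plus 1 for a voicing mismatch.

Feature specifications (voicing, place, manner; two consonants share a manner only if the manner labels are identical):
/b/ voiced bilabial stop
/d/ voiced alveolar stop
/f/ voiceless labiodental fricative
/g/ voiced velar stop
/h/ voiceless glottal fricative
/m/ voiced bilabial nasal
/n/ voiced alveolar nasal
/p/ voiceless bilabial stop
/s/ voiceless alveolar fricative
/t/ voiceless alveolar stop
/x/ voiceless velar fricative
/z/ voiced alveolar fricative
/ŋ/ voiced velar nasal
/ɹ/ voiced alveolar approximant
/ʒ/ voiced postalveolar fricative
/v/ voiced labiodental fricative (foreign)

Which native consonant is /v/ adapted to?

/f/ is closest: same manner (fricative), place distance 0 (labiodental→labiodental), voicing differs (+1); total 1. Next closest is /z/ at distance 2.

f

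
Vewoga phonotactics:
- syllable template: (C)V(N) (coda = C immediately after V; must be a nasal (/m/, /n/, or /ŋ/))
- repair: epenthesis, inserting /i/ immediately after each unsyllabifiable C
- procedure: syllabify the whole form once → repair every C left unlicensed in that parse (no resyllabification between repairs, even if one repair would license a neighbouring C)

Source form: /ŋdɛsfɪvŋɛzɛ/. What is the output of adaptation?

ŋidɛsifɪviŋɛzɛ

Syllabifying with onset maximization leaves /ŋ/, /s/, /v/ stranded (only a nasal (/m/, /n/, or /ŋ/) is licensed in coda position; onsets are limited to one consonant).
Each unlicensed consonant becomes the onset of a new syllable: /ŋ/ → /ŋi/, /s/ → /si/, /v/ → /vi/.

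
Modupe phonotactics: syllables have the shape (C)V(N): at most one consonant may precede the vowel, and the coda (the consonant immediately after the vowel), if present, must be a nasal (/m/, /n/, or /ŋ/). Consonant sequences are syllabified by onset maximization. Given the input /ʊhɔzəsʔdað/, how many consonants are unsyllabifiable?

Under (C)V(N), the unsyllabifiable consonants are /s/, /ʔ/, /ð/ (only a nasal (/m/, /n/, or /ŋ/) is licensed in coda position; onsets are limited to one consonant).

3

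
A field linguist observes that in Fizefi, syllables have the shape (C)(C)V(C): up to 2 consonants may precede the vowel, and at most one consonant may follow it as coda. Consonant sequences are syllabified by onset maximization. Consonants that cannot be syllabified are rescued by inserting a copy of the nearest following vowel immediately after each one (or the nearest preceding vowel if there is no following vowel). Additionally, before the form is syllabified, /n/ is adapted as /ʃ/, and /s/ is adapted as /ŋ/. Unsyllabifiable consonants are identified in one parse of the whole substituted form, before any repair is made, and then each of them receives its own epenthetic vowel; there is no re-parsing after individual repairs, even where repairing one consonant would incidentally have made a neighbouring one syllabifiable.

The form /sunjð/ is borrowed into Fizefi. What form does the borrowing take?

Substitution: /s/ → /ŋ/, /n/ → /ʃ/, giving /ŋuʃjð/.
Syllabifying with onset maximization leaves /j/, /ð/ stranded (at most one coda consonant is licensed; onsets may contain at most 2 consonants).
Each unlicensed consonant becomes the onset of a new syllable: /j/ → /ju/, /ð/ → /ðu/.

ŋuʃjuðu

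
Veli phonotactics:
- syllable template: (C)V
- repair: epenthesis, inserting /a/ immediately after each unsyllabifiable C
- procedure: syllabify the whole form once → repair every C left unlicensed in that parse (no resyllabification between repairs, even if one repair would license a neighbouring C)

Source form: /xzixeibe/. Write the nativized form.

xazixeibe

The consonants /x/ cannot be parsed into a legal (C)V syllable (no codas are permitted; onsets are limited to one consonant).
Each unlicensed consonant becomes the onset of a new syllable: /x/ → /xa/.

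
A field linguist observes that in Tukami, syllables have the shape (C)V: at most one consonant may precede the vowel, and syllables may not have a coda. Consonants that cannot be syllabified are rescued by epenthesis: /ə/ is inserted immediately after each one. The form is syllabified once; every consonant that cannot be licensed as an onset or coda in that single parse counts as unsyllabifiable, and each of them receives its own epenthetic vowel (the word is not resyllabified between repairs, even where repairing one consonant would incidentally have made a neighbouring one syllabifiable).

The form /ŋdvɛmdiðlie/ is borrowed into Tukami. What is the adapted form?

ŋədəvɛmədiðəlie

Syllabifying with onset maximization leaves /ŋ/, /d/, /m/, /ð/ stranded (no codas are permitted; onsets are limited to one consonant).
Each unlicensed consonant becomes the onset of a new syllable: /ŋ/ → /ŋə/, /d/ → /də/, /m/ → /mə/, /ð/ → /ðə/.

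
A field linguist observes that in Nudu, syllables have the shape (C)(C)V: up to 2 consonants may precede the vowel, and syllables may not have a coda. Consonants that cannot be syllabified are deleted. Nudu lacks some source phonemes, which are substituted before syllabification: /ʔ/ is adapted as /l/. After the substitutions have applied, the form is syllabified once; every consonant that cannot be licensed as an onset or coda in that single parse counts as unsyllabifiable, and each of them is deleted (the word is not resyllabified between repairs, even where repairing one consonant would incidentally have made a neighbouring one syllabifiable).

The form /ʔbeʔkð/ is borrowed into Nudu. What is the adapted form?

lbe

Substitution: /ʔ/ → /l/, giving /lbelkð/.
Syllabifying with onset maximization leaves /l/, /k/, /ð/ stranded (no codas are permitted; onsets may contain at most 2 consonants).
Deletion applies to /l/, /k/, /ð/.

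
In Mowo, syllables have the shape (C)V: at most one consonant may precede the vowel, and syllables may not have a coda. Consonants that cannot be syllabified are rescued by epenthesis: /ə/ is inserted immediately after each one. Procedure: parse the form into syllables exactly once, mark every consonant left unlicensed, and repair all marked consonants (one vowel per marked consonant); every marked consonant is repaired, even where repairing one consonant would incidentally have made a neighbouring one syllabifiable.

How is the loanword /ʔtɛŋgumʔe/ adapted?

ʔətɛŋəguməʔe

Under (C)V, the unsyllabifiable consonants are /ʔ/, /ŋ/, /m/ (no codas are permitted; onsets are limited to one consonant).
Epenthesis after each stranded consonant: /ʔ/ → /ʔə/, /ŋ/ → /ŋə/, /m/ → /mə/.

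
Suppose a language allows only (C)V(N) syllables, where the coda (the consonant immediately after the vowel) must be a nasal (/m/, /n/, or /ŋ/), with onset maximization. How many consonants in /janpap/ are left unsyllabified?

1

Under (C)V(N), the unsyllabifiable consonants are /p/ (only a nasal (/m/, /n/, or /ŋ/) is licensed in coda position; onsets are limited to one consonant).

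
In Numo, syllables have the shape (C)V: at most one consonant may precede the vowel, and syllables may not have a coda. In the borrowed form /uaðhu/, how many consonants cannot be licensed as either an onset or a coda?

1

Syllabifying with onset maximization leaves /ð/ stranded (no codas are permitted; onsets are limited to one consonant).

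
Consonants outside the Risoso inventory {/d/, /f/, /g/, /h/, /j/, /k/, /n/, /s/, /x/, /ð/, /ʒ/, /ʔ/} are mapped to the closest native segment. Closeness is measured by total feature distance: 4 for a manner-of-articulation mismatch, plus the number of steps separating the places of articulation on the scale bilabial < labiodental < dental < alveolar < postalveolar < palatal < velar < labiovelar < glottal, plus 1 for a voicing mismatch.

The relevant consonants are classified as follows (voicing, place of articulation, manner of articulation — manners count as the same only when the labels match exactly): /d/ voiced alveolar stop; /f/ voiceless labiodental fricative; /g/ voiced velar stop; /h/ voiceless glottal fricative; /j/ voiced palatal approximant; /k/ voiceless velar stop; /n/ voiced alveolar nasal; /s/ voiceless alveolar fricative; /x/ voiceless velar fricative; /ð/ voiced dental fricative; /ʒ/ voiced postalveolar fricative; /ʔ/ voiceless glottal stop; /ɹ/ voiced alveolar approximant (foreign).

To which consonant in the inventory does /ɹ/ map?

/j/ is closest: same manner (approximant), place distance 2 (alveolar→palatal), same voicing; total 2. Next closest is /d/ at distance 4.

j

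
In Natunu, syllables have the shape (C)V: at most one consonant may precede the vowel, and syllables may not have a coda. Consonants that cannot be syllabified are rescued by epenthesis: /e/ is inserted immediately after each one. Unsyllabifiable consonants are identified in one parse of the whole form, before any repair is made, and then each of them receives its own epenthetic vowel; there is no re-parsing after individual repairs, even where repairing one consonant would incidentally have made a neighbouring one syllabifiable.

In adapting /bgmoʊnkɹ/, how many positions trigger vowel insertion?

5

The unsyllabifiable consonants are /b/, /g/, /n/, /k/, /ɹ/; each receives one epenthetic vowel.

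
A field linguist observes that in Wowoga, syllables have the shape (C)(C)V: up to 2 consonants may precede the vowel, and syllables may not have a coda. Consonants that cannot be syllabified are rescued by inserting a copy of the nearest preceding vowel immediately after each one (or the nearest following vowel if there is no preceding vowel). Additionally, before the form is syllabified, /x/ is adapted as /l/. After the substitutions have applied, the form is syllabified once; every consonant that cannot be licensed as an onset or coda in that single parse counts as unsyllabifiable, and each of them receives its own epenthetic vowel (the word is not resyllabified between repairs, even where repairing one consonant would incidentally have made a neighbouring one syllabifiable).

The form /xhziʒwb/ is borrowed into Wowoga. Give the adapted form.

Substitution: /x/ → /l/, giving /lhziʒwb/.
Syllabifying with onset maximization leaves /l/, /ʒ/, /w/, /b/ stranded (no codas are permitted; onsets may contain at most 2 consonants).
Each unlicensed consonant becomes the onset of a new syllable: /l/ → /li/, /ʒ/ → /ʒi/, /w/ → /wi/, /b/ → /bi/.

lihziʒiwibi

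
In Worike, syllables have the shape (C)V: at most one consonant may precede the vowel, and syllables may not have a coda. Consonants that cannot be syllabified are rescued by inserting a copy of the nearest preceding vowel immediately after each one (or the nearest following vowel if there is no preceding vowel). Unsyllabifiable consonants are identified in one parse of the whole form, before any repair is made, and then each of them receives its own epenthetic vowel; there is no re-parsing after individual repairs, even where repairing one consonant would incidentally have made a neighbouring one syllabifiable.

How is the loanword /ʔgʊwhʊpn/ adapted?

ʔʊgʊwʊhʊpʊnʊ

The consonants /ʔ/, /w/, /p/, /n/ cannot be parsed into a legal (C)V syllable (no codas are permitted; onsets are limited to one consonant).
Inserting the epenthetic vowel yields /ʔ/ → /ʔʊ/, /w/ → /wʊ/, /p/ → /pʊ/, /n/ → /nʊ/.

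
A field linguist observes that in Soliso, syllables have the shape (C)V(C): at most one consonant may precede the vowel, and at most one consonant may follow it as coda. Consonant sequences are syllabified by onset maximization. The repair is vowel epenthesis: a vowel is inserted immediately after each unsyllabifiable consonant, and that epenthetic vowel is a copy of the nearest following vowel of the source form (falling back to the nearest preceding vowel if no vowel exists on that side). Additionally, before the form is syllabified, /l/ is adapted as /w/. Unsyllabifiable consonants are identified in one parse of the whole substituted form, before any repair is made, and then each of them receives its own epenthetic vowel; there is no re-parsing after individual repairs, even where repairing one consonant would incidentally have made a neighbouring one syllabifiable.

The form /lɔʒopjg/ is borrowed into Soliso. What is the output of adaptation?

Substitution: /l/ → /w/, giving /wɔʒopjg/.
Under (C)V(C), the unsyllabifiable consonants are /j/, /g/ (at most one coda consonant is licensed; onsets are limited to one consonant).
Epenthesis after each stranded consonant: /j/ → /jo/, /g/ → /go/.

wɔʒopjogo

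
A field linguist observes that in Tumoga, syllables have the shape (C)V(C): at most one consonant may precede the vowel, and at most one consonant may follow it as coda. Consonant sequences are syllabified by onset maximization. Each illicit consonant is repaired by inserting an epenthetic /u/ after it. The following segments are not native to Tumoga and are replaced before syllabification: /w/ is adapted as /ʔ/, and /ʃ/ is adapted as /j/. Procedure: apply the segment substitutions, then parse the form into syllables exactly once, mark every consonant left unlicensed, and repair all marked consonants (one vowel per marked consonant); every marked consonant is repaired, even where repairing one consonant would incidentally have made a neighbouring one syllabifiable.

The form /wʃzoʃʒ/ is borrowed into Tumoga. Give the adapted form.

Substitution: /w/ → /ʔ/, /ʃ/ → /j/, giving /ʔjzojʒ/.
Under (C)V(C), the unsyllabifiable consonants are /ʔ/, /j/, /ʒ/ (at most one coda consonant is licensed; onsets are limited to one consonant).
Each unlicensed consonant becomes the onset of a new syllable: /ʔ/ → /ʔu/, /j/ → /ju/, /ʒ/ → /ʒu/.

ʔujuzojʒu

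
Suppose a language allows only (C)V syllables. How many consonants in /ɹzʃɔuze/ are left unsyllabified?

2

The consonants /ɹ/, /z/ cannot be parsed into a legal (C)V syllable (no codas are permitted; onsets are limited to one consonant).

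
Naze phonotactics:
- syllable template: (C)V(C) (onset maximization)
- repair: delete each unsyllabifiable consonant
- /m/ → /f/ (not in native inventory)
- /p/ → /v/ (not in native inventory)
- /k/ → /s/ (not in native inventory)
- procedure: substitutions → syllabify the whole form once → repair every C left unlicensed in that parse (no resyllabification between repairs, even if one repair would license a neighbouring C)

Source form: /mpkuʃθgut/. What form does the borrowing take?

suʃgut

Substitution: /m/ → /f/, /p/ → /v/, /k/ → /s/, giving /fvsuʃθgut/.
Under (C)V(C), the unsyllabifiable consonants are /f/, /v/, /θ/ (at most one coda consonant is licensed; onsets are limited to one consonant).
Each unlicensed consonant is deleted: /f/, /v/, /θ/.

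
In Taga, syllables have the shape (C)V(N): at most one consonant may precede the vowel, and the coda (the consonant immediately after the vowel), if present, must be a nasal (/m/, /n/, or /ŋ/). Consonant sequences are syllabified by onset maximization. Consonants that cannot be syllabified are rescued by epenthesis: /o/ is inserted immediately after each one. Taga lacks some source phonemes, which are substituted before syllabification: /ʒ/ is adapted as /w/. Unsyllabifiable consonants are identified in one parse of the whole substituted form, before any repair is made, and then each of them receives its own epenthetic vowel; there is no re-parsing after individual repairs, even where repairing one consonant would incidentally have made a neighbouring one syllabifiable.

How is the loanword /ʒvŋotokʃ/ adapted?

wovoŋotokoʃo

Substitution: /ʒ/ → /w/, giving /wvŋotokʃ/.
Syllabifying with onset maximization leaves /w/, /v/, /k/, /ʃ/ stranded (only a nasal (/m/, /n/, or /ŋ/) is licensed in coda position; onsets are limited to one consonant).
Each unlicensed consonant becomes the onset of a new syllable: /w/ → /wo/, /v/ → /vo/, /k/ → /ko/, /ʃ/ → /ʃo/.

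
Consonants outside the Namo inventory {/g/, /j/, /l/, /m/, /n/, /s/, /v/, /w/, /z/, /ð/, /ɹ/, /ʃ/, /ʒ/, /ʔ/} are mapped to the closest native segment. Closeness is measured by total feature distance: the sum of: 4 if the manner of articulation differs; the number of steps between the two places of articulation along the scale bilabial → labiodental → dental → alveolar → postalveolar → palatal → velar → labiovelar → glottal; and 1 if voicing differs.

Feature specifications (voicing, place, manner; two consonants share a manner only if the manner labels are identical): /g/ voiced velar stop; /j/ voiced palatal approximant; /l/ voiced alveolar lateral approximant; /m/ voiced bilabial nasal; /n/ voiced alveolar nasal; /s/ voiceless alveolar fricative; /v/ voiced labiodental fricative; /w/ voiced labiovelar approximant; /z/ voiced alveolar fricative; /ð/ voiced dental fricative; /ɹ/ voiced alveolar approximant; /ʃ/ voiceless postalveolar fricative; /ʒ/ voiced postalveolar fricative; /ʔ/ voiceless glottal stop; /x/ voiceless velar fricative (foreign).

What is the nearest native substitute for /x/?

ʃ

/ʃ/ is closest: same manner (fricative), place distance 2 (velar→postalveolar), same voicing; total 2. Next closest is /s/ at distance 3.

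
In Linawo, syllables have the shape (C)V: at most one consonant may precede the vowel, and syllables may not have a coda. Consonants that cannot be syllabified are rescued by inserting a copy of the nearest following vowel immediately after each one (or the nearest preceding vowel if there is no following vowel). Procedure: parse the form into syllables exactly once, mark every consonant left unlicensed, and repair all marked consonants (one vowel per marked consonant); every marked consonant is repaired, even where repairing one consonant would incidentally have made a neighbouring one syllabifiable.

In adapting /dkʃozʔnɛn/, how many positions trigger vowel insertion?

5

The unsyllabifiable consonants are /d/, /k/, /z/, /ʔ/, /n/; each receives one epenthetic vowel.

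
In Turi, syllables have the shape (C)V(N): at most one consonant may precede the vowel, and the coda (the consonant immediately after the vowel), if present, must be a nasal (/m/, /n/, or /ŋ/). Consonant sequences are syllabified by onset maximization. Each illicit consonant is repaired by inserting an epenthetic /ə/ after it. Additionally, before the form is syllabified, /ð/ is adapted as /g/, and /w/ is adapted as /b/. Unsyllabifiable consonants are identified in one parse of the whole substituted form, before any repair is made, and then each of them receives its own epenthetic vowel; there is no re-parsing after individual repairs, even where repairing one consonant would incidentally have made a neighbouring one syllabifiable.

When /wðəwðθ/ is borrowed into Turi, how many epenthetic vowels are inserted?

After substitution the input is /bgəbgθ/.
The unsyllabifiable consonants are /b/, /b/, /g/, /θ/; each receives one epenthetic vowel.

4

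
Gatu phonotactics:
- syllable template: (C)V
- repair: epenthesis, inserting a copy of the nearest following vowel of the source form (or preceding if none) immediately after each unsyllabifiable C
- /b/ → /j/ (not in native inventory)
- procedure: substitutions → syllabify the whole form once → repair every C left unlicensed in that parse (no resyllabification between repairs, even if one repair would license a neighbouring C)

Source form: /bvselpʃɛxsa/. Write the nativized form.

Substitution: /b/ → /j/, giving /jvselpʃɛxsa/.
Syllabifying with onset maximization leaves /j/, /v/, /l/, /p/, /x/ stranded (no codas are permitted; onsets are limited to one consonant).
Each unlicensed consonant becomes the onset of a new syllable: /j/ → /je/, /v/ → /ve/, /l/ → /lɛ/, /p/ → /pɛ/, /x/ → /xa/.

jeveselɛpɛʃɛxasa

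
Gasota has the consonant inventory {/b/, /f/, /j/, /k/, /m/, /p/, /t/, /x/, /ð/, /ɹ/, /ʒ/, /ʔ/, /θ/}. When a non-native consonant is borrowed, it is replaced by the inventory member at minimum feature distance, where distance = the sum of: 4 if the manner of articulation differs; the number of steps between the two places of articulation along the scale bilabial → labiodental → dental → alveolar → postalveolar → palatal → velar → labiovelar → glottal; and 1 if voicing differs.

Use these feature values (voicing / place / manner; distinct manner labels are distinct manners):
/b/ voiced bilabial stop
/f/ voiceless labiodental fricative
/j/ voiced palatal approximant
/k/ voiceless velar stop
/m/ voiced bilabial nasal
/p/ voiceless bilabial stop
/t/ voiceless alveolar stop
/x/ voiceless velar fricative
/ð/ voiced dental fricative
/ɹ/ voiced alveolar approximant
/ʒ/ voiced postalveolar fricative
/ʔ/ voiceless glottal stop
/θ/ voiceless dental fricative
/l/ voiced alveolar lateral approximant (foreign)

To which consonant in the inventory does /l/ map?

/ɹ/ is closest: manner differs (lateral approximant→approximant, +4), place distance 0 (alveolar→alveolar), same voicing; total 4. Next closest is /t/ at distance 5.

ɹ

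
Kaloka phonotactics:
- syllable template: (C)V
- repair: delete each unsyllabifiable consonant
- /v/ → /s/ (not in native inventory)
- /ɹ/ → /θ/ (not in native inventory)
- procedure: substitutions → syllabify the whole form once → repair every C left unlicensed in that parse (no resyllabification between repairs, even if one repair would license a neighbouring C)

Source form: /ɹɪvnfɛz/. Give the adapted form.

θɪfɛ

Substitution: /ɹ/ → /θ/, /v/ → /s/, giving /θɪsnfɛz/.
Syllabifying with onset maximization leaves /s/, /n/, /z/ stranded (no codas are permitted; onsets are limited to one consonant).
Deleting the stranded consonants removes /s/, /n/, /z/.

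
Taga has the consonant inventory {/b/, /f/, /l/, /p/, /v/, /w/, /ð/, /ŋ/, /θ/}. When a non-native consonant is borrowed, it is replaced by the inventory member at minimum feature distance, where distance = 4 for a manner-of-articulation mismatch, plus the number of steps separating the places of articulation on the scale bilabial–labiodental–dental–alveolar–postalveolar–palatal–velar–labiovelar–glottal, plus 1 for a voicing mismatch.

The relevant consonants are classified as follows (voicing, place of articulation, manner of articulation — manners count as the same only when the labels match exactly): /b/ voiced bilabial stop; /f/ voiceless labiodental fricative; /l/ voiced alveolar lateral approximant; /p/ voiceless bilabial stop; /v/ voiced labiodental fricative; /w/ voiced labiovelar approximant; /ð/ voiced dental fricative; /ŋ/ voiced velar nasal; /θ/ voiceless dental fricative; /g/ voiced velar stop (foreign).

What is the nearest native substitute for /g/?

/ŋ/ is closest: manner differs (stop→nasal, +4), place distance 0 (velar→velar), same voicing; total 4. Next closest is /w/ at distance 5.

ŋ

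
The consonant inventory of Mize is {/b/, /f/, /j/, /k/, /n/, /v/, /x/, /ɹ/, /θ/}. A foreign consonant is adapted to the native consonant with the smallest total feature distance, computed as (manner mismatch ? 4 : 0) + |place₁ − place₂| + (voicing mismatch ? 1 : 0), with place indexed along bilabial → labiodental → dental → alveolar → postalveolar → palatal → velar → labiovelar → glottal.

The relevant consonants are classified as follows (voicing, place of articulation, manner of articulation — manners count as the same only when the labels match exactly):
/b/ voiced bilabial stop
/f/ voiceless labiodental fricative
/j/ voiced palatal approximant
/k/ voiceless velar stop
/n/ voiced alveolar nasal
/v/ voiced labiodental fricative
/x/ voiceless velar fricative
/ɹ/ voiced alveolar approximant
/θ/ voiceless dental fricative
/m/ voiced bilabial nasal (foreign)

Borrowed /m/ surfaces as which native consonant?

n

/n/ is closest: same manner (nasal), place distance 3 (bilabial→alveolar), same voicing; total 3. Next closest is /b/ at distance 4.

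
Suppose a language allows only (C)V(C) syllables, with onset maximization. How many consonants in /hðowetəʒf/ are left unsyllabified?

2

The consonants /h/, /f/ cannot be parsed into a legal (C)V(C) syllable (at most one coda consonant is licensed; onsets are limited to one consonant).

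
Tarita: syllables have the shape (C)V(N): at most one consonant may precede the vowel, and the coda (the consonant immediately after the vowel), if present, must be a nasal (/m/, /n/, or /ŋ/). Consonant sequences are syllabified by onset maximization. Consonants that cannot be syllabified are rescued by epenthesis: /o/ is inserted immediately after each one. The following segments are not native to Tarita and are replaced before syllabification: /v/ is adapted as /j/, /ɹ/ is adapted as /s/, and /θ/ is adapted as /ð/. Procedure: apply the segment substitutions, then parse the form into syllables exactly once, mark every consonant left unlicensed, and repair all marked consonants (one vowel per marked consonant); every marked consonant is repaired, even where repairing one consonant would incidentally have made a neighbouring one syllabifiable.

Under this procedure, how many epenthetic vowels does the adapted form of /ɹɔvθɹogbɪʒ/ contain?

After substitution the input is /sɔjðsogbɪʒ/.
The unsyllabifiable consonants are /j/, /ð/, /g/, /ʒ/; each receives one epenthetic vowel.

4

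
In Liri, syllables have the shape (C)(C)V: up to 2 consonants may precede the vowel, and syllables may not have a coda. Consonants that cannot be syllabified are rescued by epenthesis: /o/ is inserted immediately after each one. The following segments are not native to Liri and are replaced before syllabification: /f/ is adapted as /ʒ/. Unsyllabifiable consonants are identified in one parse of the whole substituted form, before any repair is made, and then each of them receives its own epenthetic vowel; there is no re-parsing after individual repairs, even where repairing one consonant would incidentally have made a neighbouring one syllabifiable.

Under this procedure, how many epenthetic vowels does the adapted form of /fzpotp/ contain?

3

After substitution the input is /ʒzpotp/.
The unsyllabifiable consonants are /ʒ/, /t/, /p/; each receives one epenthetic vowel.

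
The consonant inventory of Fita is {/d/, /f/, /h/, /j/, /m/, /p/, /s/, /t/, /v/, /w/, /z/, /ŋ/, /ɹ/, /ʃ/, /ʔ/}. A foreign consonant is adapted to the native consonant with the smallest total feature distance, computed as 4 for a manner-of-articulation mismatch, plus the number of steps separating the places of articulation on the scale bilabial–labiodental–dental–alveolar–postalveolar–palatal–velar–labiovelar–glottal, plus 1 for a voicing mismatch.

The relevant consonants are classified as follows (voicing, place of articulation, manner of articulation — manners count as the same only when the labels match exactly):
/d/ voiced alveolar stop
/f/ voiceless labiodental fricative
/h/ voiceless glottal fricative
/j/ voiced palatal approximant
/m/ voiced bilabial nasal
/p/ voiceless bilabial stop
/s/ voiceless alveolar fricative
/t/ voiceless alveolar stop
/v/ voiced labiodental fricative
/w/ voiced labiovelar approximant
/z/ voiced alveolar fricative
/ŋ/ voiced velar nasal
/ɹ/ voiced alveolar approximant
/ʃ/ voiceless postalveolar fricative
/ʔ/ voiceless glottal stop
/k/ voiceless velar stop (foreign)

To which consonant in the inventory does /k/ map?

/ʔ/ is closest: same manner (stop), place distance 2 (velar→glottal), same voicing; total 2. Next closest is /t/ at distance 3.

ʔ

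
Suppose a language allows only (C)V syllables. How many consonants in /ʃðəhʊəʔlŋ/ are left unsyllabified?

4

Syllabifying with onset maximization leaves /ʃ/, /ʔ/, /l/, /ŋ/ stranded (no codas are permitted; onsets are limited to one consonant).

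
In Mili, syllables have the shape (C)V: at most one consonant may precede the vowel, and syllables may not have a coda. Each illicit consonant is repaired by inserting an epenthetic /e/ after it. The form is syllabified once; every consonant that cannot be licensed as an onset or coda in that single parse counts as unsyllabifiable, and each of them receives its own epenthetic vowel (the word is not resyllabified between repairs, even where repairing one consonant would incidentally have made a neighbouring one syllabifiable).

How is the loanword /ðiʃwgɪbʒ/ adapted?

ðiʃewegɪbeʒe

Under (C)V, the unsyllabifiable consonants are /ʃ/, /w/, /b/, /ʒ/ (no codas are permitted; onsets are limited to one consonant).
Inserting the epenthetic vowel yields /ʃ/ → /ʃe/, /w/ → /we/, /b/ → /be/, /ʒ/ → /ʒe/.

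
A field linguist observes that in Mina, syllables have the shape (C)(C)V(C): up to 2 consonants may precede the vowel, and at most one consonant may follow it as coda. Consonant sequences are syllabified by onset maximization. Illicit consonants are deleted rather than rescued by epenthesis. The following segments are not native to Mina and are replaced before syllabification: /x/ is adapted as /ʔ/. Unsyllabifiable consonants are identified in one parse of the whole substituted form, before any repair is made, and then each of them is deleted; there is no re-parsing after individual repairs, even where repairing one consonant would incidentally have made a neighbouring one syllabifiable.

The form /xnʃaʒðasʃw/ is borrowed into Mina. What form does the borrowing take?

nʃaʒðas

Substitution: /x/ → /ʔ/, giving /ʔnʃaʒðasʃw/.
Syllabifying with onset maximization leaves /ʔ/, /ʃ/, /w/ stranded (at most one coda consonant is licensed; onsets may contain at most 2 consonants).
Deletion applies to /ʔ/, /ʃ/, /w/.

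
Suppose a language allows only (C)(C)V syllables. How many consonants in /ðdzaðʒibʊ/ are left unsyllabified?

Under (C)(C)V, the unsyllabifiable consonants are /ð/ (no codas are permitted; onsets may contain at most 2 consonants).

1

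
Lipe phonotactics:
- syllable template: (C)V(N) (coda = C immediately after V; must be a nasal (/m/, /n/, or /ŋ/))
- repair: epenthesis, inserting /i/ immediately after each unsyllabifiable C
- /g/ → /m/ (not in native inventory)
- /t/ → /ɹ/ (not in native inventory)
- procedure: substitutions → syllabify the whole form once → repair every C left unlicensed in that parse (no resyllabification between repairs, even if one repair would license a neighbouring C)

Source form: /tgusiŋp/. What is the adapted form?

ɹimusiŋpi

Substitution: /t/ → /ɹ/, /g/ → /m/, giving /ɹmusiŋp/.
The consonants /ɹ/, /p/ cannot be parsed into a legal (C)V(N) syllable (only a nasal (/m/, /n/, or /ŋ/) is licensed in coda position; onsets are limited to one consonant).
Inserting the epenthetic vowel yields /ɹ/ → /ɹi/, /p/ → /pi/.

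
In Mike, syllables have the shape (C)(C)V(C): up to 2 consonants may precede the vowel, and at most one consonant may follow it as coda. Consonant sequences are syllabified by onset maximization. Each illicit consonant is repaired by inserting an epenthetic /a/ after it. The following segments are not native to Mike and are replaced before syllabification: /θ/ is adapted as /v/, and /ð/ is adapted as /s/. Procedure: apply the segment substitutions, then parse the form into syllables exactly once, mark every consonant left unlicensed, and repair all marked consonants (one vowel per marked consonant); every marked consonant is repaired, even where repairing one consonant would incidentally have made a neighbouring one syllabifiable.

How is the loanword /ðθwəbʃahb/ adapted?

savwəbʃahba

Substitution: /ð/ → /s/, /θ/ → /v/, giving /svwəbʃahb/.
Under (C)(C)V(C), the unsyllabifiable consonants are /s/, /b/ (at most one coda consonant is licensed; onsets may contain at most 2 consonants).
Inserting the epenthetic vowel yields /s/ → /sa/, /b/ → /ba/.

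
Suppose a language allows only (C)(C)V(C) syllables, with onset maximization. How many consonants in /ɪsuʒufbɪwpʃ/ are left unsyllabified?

Syllabifying with onset maximization leaves /p/, /ʃ/ stranded (at most one coda consonant is licensed; onsets may contain at most 2 consonants).

2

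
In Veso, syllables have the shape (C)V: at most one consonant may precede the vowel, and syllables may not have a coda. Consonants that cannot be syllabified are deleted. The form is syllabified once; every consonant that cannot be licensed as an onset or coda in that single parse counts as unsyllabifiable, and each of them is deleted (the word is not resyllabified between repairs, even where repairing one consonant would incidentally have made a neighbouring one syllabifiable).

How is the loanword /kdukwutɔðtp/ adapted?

duwutɔ

Syllabifying with onset maximization leaves /k/, /k/, /ð/, /t/, /p/ stranded (no codas are permitted; onsets are limited to one consonant).
Deletion applies to /k/, /k/, /ð/, /t/, /p/.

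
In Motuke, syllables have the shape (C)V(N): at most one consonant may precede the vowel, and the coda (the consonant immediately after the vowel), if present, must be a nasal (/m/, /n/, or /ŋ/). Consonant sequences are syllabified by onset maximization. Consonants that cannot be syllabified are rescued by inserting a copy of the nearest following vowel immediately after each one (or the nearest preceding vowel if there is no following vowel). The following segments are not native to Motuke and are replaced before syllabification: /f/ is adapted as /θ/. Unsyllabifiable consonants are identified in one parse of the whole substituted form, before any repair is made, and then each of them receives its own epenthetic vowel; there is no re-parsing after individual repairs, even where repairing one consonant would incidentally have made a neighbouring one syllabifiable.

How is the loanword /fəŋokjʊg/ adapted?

θəŋokʊjʊgʊ

Substitution: /f/ → /θ/, giving /θəŋokjʊg/.
Under (C)V(N), the unsyllabifiable consonants are /k/, /g/ (only a nasal (/m/, /n/, or /ŋ/) is licensed in coda position; onsets are limited to one consonant).
Epenthesis after each stranded consonant: /k/ → /kʊ/, /g/ → /gʊ/.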